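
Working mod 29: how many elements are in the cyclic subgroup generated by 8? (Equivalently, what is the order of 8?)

The order of 8 must divide p − 1 = 28 = 2^2 · 7.
Divisors: 1, 2, 4, 7, 14, 28.
Check each in increasing order: 8^1 ≡ 8;  8^2 ≡ 6;  8^4 ≡ 7;  8^7 ≡ 17;  8^14 ≡ 28;  8^28 ≡ 1.
Smallest exponent giving 1 is 28.

28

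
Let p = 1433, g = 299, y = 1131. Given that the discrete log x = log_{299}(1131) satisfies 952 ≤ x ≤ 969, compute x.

960

Compute 299^952 mod 1433 = 1051, then multiply by 299 repeatedly:
  299^952=1051  299^953=422  299^954=74  299^955=631  299^956=946
  299^957=553  299^958=552  299^959=253  299^960=1131
Found 1131 at exponent 960.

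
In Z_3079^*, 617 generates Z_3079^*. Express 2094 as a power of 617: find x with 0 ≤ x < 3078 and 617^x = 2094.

2824

Baby-step giant-step with m = ceil(sqrt(3078)) = 56.
Baby table (617^j mod 3079 for j=0..55):
  0:1  1:617  2:1972  3:519  4:7  5:1240  6:1488  7:554
  8:49  9:2522  10:1179  11:799  12:343  13:2259  14:2095  15:2514
  16:2401  17:418  18:2349  19:2203  20:1412  21:2926  22:1048  23:26
  24:647  25:2008  26:1178  27:182  28:1450  29:1740  30:2088  31:1274
  32:913  33:2943  34:2300  35:2760  36:233  37:2127  38:705  39:846
  40:1631  41:2573  42:1856  43:2843  44:2180  45:2616  46:676  47:1427
  48:2944  49:2917  50:1653  51:752  52:2134  53:1945  54:2334  55:2185
Giant step factor: 617^(-56) ≡ 1873 (mod 3079).
Scan 2094·1873^i mod 3079 for i = 0, 1, …:
  i=0: 2094   i=1: 2495   i=2: 2292   i=3: 790
  i=4: 1750   i=5: 1694   i=6: 1492   i=7: 1863
  i=8: 892   i=9: 1898     …   i=49: 2984
  i=50: 647
Match at i=50, j=24: x = 50·56 + 24 = 2824.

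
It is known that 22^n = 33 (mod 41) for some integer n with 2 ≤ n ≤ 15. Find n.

2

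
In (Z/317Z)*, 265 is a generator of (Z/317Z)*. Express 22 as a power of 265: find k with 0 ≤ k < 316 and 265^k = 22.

Baby-step giant-step with m = ceil(sqrt(316)) = 18.
Baby table (265^j mod 317 for j=0..17):
  0:1  1:265  2:168  3:140  4:11  5:62  6:263  7:272
  8:121  9:48  10:40  11:139  12:63  13:211  14:123  15:261
  16:59  17:102
Giant step factor: 265^(-18) ≡ 138 (mod 317).
Scan 22·138^i mod 317 for i = 0, 1, …:
  i=0: 22   i=1: 183   i=2: 211
Match at i=2, j=13: k = 2·18 + 13 = 49.

49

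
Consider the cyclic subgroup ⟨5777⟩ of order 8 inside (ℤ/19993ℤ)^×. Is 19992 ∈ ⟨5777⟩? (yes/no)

19992 ∈ ⟨5777⟩ iff 19992^8 ≡ 1 (mod 19993), since |⟨5777⟩| = 8.
19992^8 mod 19993 = 1.
Since 1 = 1, 19992 lies in the subgroup.

yes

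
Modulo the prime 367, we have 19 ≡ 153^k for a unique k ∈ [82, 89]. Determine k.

Compute 153^82 mod 367 = 268, then multiply by 153 repeatedly:
  153^82=268  153^83=267  153^84=114  153^85=193  153^86=169
  153^87=167  153^88=228  153^89=19
Found 19 at exponent 89.

89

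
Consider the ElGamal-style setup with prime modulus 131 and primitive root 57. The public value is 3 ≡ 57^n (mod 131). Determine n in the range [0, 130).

Baby-step giant-step with m = ceil(sqrt(130)) = 12.
Baby table (57^j mod 131 for j=0..11):
  0:1  1:57  2:105  3:90  4:21  5:18  6:109  7:56
  8:48  9:116  10:62  11:128
Giant step factor: 57^(-12) ≡ 36 (mod 131).
Scan 3·36^i mod 131 for i = 0, 1, …:
  i=0: 3   i=1: 108   i=2: 89   i=3: 60
  i=4: 64   i=5: 77   i=6: 21
Match at i=6, j=4: n = 6·12 + 4 = 76.

76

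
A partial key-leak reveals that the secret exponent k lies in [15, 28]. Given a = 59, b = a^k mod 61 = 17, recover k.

Compute 59^15 mod 61 = 50, then multiply by 59 repeatedly:
  59^15=50  59^16=22  59^17=17
Found 17 at exponent 17.

17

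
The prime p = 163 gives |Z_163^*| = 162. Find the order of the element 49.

81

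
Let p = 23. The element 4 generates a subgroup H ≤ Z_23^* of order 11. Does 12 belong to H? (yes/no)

yes

⟨4⟩ has order 11; its elements mod 23 are {1, 2, 3, 4, 6, 8, 9, 12, 13, 16, 18}.
12 is in this set.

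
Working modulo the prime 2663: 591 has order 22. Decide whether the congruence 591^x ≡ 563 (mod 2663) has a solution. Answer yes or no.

yes

563 ∈ ⟨591⟩ iff 563^22 ≡ 1 (mod 2663), since |⟨591⟩| = 22.
563^22 mod 2663 = 1.
Since 1 = 1, 563 lies in the subgroup.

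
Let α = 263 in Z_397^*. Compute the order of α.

396

The order of 263 must divide p − 1 = 396 = 2^2 · 3^2 · 11.
Divisors: 1, 2, 3, 4, 6, 9, 11, 12, 18, 22, 33, 36, 44, 66, 99, 132, 198, 396.
Check each in increasing order: 263^1 ≡ 263;  263^2 ≡ 91;  263^3 ≡ 113;  263^4 ≡ 341;  263^6 ≡ 65;  263^9 ≡ 199;  263^11 ≡ 244;  263^12 ≡ 255;  263^18 ≡ 298;  263^22 ≡ 383;  263^33 ≡ 157;  263^36 ≡ 273;  263^44 ≡ 196;  263^66 ≡ 35;  263^99 ≡ 334;  263^132 ≡ 34;  263^198 ≡ 396;  263^396 ≡ 1.
Smallest exponent giving 1 is 396.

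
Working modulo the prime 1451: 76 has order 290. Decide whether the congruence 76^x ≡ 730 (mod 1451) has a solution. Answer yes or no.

no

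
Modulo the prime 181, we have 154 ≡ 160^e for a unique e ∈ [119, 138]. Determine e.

138

Compute 160^119 mod 181 = 127, then multiply by 160 repeatedly:
  160^119=127  160^120=48  160^121=78  160^122=172  160^123=8
  160^124=13  160^125=89  160^126=122  160^127=153  160^128=45
  160^129=141  160^130=116  160^131=98  160^132=114  160^133=140
  160^134=137  160^135=19  160^136=144  160^137=53  160^138=154
Found 154 at exponent 138.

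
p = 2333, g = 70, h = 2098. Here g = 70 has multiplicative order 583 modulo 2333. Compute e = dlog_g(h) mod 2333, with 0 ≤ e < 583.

235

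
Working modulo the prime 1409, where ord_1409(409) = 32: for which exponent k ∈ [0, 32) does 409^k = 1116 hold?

3

Successive powers of 409 modulo 1409:
  409^0=1  409^1=409  409^2=1019  409^3=1116
So 409^3 ≡ 1116 (mod 1409), giving k = 3.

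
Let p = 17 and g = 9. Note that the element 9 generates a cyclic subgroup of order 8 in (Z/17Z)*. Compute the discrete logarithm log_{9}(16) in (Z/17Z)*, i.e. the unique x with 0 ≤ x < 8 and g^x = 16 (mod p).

4

Successive powers of 9 modulo 17:
  9^0=1  9^1=9  9^2=13  9^3=15  9^4=16
So 9^4 ≡ 16 (mod 17), giving x = 4.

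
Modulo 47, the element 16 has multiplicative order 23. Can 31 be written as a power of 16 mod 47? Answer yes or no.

no

⟨16⟩ has order 23; its elements mod 47 are {1, 2, 3, 4, 6, 7, 8, 9, 12, 14, 16, 17, 18, 21, 24, 25, 27, 28, 32, 34, 36, 37, 42}.
31 is not in this set.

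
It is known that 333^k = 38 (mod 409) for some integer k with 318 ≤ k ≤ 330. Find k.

Compute 333^318 mod 409 = 40, then multiply by 333 repeatedly:
  333^318=40  333^319=232  333^320=364  333^321=148  333^322=204
  333^323=38
Found 38 at exponent 323.

323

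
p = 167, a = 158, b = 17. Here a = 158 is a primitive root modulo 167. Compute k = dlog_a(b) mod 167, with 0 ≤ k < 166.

59

Baby-step giant-step with m = ceil(sqrt(166)) = 13.
Baby table (158^j mod 167 for j=0..12):
  0:1  1:158  2:81  3:106  4:48  5:69  6:47  7:78
  8:133  9:139  10:85  11:70  12:38
Giant step factor: 158^(-13) ≡ 146 (mod 167).
Scan 17·146^i mod 167 for i = 0, 1, …:
  i=0: 17   i=1: 144   i=2: 149   i=3: 44
  i=4: 78
Match at i=4, j=7: k = 4·13 + 7 = 59.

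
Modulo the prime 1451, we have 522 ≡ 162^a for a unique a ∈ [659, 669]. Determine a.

669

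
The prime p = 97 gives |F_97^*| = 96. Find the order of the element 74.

The order of 74 must divide p − 1 = 96 = 2^5 · 3.
Divisors: 1, 2, 3, 4, 6, 8, 12, 16, 24, 32, 48, 96.
Check each in increasing order: 74^1 ≡ 74;  74^2 ≡ 44;  74^3 ≡ 55;  74^4 ≡ 93;  74^6 ≡ 18;  74^8 ≡ 16;  74^12 ≡ 33;  74^16 ≡ 62;  74^24 ≡ 22;  74^32 ≡ 61;  74^48 ≡ 96;  74^96 ≡ 1.
Smallest exponent giving 1 is 96.

96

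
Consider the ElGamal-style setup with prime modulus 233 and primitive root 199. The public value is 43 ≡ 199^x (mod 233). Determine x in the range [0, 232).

83

Baby-step giant-step with m = ceil(sqrt(232)) = 16.
Baby table (199^j mod 233 for j=0..15):
  0:1  1:199  2:224  3:73  4:81  5:42  6:203  7:88
  8:37  9:140  10:133  11:138  12:201  13:156  14:55  15:227
Giant step factor: 199^(-16) ≡ 8 (mod 233).
Scan 43·8^i mod 233 for i = 0, 1, …:
  i=0: 43   i=1: 111   i=2: 189   i=3: 114
  i=4: 213   i=5: 73
Match at i=5, j=3: x = 5·16 + 3 = 83.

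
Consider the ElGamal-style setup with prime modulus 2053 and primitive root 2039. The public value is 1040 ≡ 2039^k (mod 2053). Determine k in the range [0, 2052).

Baby-step giant-step with m = ceil(sqrt(2052)) = 46.
Baby table (2039^j mod 2053 for j=0..45):
  0:1  1:2039  2:196  3:1362  4:1462  5:62  6:1185  7:1887
  8:271  9:312  10:1791  11:1615  12:2026  13:378  14:867  15:180
  16:1586  17:379  18:853  19:376  20:895  21:1841  22:915  23:1561
  24:729  25:59  26:1227  27:1299  28:291  29:32  30:1605  31:113
  32:471  33:1618  34:1984  35:966  36:847  37:460  38:1772  39:1881
  40:355  41:1189  42:1831  43:1055  44:1654  45:1480
Giant step factor: 2039^(-46) ≡ 832 (mod 2053).
Scan 1040·832^i mod 2053 for i = 0, 1, …:
  i=0: 1040   i=1: 967   i=2: 1821   i=3: 2011
  i=4: 2010   i=5: 1178   i=6: 815   i=7: 590
  i=8: 213   i=9: 658     …   i=39: 35
  i=40: 378
Match at i=40, j=13: k = 40·46 + 13 = 1853.

1853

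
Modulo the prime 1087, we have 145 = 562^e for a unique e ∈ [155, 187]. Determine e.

Compute 562^155 mod 1087 = 845, then multiply by 562 repeatedly:
  562^155=845  562^156=958  562^157=331  562^158=145
Found 145 at exponent 158.

158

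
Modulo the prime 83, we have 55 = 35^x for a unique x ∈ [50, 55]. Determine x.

53

Compute 35^50 mod 83 = 10, then multiply by 35 repeatedly:
  35^50=10  35^51=18  35^52=49  35^53=55
Found 55 at exponent 53.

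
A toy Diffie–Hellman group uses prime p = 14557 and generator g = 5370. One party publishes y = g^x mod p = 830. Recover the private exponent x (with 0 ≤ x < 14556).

Baby-step giant-step with m = ceil(sqrt(14556)) = 121.
Baby table (5370^j mod 14557 for j=0..120):
  0:1  1:5370  2:14040  3:4097  4:5263  5:7173  6:1188  7:3594
  8:11755  9:5198  10:7491  11:5679  12:13872  13:4471  14:4777  15:3056
  16:4981  17:6761  18:1412  19:12800  20:12403  21:5835  22:7286  23:11161
  24:3401  25:8892  26:3080  27:2848  28:8910  29:12398  30:8099  31:9871
  32:5233  33:6200  34:2141  35:11697  36:13992  37:8363  38:965  39:14315
  40:10590  41:8658  42:12959  43:7370  44:10974  45:3644  46:3672  47:8462
  48:8543  49:6803  50:8597  51:5643  52:9793  53:8526  54:2855  55:2829
  56:8779  57:7664  58:3041  59:11773  60:14516  61:12742  62:6640  63:6707
  64:2572  65:11604  66:9520  67:12773  68:12983  69:5237  70:13123  71:73
  72:13528  73:5930  74:7941  75:5717  76:14134  77:13939  78:336  79:13809
  80:972  81:8234  82:6971  83:8223  84:6129  85:13910  86:4733  87:14245
  88:13172  89:1177  90:2752  91:2885  92:3802  93:7826  94:14118  95:804
  96:8608  97:6485  98:4106  99:9922  100:2520  101:8947  102:7290  103:3527
  104:1333  105:10723  106:9575  107:2426  108:13662  109:12217  110:11448  111:1549
  112:6083  113:14359  114:13958  115:467  116:3986  117:6030  118:6332  119:12245
  120:1681
Giant step factor: 5370^(-121) ≡ 5153 (mod 14557).
Scan 830·5153^i mod 14557 for i = 0, 1, …:
  i=0: 830   i=1: 11789   i=2: 2356   i=3: 14487
  i=4: 3215   i=5: 1029   i=6: 3689   i=7: 12532
  i=8: 2544   i=9: 7932     …   i=64: 2204
  i=65: 2752
Match at i=65, j=90: x = 65·121 + 90 = 7955.

7955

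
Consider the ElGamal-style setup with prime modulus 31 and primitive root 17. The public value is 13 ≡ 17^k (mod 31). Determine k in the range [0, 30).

Successive powers of 17 modulo 31:
  17^0=1  17^1=17  17^2=10  17^3=15  17^4=7  17^5=26
  17^6=8  17^7=12  17^8=18  17^9=27  17^10=25  17^11=22
  17^12=2  17^13=3  17^14=20  17^15=30  17^16=14  17^17=21
  17^18=16  17^19=24  17^20=5  17^21=23  17^22=19  17^23=13
So 17^23 ≡ 13 (mod 31), giving k = 23.

23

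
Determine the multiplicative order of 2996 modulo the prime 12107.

The order of 2996 must divide p − 1 = 12106 = 2 · 6053.
Divisors: 1, 2, 6053, 12106.
Check each in increasing order: 2996^1 ≡ 2996;  2996^2 ≡ 4729;  2996^6053 ≡ 1.
Smallest exponent giving 1 is 6053.

6053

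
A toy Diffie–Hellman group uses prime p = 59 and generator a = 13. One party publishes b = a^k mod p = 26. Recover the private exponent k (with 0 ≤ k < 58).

50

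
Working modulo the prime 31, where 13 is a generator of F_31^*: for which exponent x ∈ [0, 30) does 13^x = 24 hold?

23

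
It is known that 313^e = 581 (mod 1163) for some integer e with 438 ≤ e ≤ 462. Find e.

448

Compute 313^438 mod 1163 = 1005, then multiply by 313 repeatedly:
  313^438=1005  313^439=555  313^440=428  313^441=219  313^442=1093
  313^443=187  313^444=381  313^445=627  313^446=867  313^447=392
  313^448=581
Found 581 at exponent 448.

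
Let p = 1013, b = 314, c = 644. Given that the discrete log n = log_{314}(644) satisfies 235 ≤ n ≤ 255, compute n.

239

Compute 314^235 mod 1013 = 787, then multiply by 314 repeatedly:
  314^235=787  314^236=959  314^237=265  314^238=144  314^239=644
Found 644 at exponent 239.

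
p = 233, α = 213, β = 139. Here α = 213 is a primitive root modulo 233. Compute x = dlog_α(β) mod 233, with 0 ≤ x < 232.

63

Baby-step giant-step with m = ceil(sqrt(232)) = 16.
Baby table (213^j mod 233 for j=0..15):
  0:1  1:213  2:167  3:155  4:162  5:22  6:26  7:179
  8:148  9:69  10:18  11:106  12:210  13:227  14:120  15:163
Giant step factor: 213^(-16) ≡ 117 (mod 233).
Scan 139·117^i mod 233 for i = 0, 1, …:
  i=0: 139   i=1: 186   i=2: 93   i=3: 163
Match at i=3, j=15: x = 3·16 + 15 = 63.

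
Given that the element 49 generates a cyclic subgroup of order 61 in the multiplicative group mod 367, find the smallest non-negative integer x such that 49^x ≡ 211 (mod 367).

21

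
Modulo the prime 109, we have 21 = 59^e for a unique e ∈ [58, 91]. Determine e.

Compute 59^58 mod 109 = 60, then multiply by 59 repeatedly:
  59^58=60  59^59=52  59^60=16  59^61=72  59^62=106
  59^63=41  59^64=21
Found 21 at exponent 64.

64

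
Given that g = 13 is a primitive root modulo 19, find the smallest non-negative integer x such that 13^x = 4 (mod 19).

4

Successive powers of 13 modulo 19:
  13^0=1  13^1=13  13^2=17  13^3=12  13^4=4
So 13^4 ≡ 4 (mod 19), giving x = 4.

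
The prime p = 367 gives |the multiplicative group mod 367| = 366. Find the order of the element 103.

366

The order of 103 must divide p − 1 = 366 = 2 · 3 · 61.
Divisors: 1, 2, 3, 6, 61, 122, 183, 366.
Check each in increasing order: 103^1 ≡ 103;  103^2 ≡ 333;  103^3 ≡ 168;  103^6 ≡ 332;  103^61 ≡ 284;  103^122 ≡ 283;  103^183 ≡ 366;  103^366 ≡ 1.
Smallest exponent giving 1 is 366.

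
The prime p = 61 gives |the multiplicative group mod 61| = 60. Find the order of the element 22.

The order of 22 must divide p − 1 = 60 = 2^2 · 3 · 5.
Divisors: 1, 2, 3, 4, 5, 6, 10, 12, 15, 20, 30, 60.
Check each in increasing order: 22^1 ≡ 22;  22^2 ≡ 57;  22^3 ≡ 34;  22^4 ≡ 16;  22^5 ≡ 47;  22^6 ≡ 58;  22^10 ≡ 13;  22^12 ≡ 9;  22^15 ≡ 1.
Smallest exponent giving 1 is 15.

15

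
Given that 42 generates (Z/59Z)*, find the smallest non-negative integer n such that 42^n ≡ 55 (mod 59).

45

Baby-step giant-step with m = ceil(sqrt(58)) = 8.
Baby table (42^j mod 59 for j=0..7):
  0:1  1:42  2:53  3:43  4:36  5:37  6:20  7:14
Giant step factor: 42^(-8) ≡ 29 (mod 59).
Scan 55·29^i mod 59 for i = 0, 1, …:
  i=0: 55   i=1: 2   i=2: 58   i=3: 30
  i=4: 44   i=5: 37
Match at i=5, j=5: n = 5·8 + 5 = 45.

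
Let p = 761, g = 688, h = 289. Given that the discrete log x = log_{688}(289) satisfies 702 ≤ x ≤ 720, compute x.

Compute 688^702 mod 761 = 702, then multiply by 688 repeatedly:
  688^702=702  688^703=502  688^704=643  688^705=243  688^706=525
  688^707=486  688^708=289
Found 289 at exponent 708.

708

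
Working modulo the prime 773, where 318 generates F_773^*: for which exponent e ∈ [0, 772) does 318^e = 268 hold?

230

Baby-step giant-step with m = ceil(sqrt(772)) = 28.
Baby table (318^j mod 773 for j=0..27):
  0:1  1:318  2:634  3:632  4:769  5:274  6:556  7:564
  8:16  9:450  10:95  11:63  12:709  13:519  14:393  15:521
  16:256  17:243  18:747  19:235  20:522  21:574  22:104  23:606
  24:231  25:23  26:357  27:668
Giant step factor: 318^(-28) ≡ 215 (mod 773).
Scan 268·215^i mod 773 for i = 0, 1, …:
  i=0: 268   i=1: 418   i=2: 202   i=3: 142
  i=4: 383   i=5: 407   i=6: 156   i=7: 301
  i=8: 556
Match at i=8, j=6: e = 8·28 + 6 = 230.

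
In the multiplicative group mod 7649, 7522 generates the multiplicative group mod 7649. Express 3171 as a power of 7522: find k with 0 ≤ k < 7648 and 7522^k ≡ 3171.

Baby-step giant-step with m = ceil(sqrt(7648)) = 88.
Baby table (7522^j mod 7649 for j=0..87):
  0:1  1:7522  2:831  3:1549  4:2151  5:2187  6:5264  7:4584
  8:6805  9:102  10:2344  11:623  12:5018  13:5230  14:1253  15:1498
  16:979  17:5700  18:2755  19:1969  20:2354  21:7002  22:5679  23:5422
  24:7465  25:421  26:76  27:5646  28:1964  29:2989  30:2847  31:5583
  32:2316  33:4179  34:4697  35:103  36:2217  37:1454  38:6567  39:7381
  40:3440  41:6762  42:5563  43:4856  44:2857  45:4313  46:2977  47:4371
  48:3260  49:6675  50:1314  51:1400  52:5776  53:752  54:3933  55:5343
  56:2200  57:3613  58:89  59:3995  60:5118  61:179  62:214  63:3418
  64:1907  65:2579  66:1374  67:1429  68:2093  69:1904  70:2960  71:6530
  72:4431  73:3289  74:2992  75:2466  76:427  77:6963  78:2983  79:3609
  80:597  81:671  82:6571  83:6873  84:6764  85:5309  86:6518  87:5955
Giant step factor: 7522^(-88) ≡ 5519 (mod 7649).
Scan 3171·5519^i mod 7649 for i = 0, 1, …:
  i=0: 3171   i=1: 7486   i=2: 2985   i=3: 5918
  i=4: 212   i=5: 7380   i=6: 6944   i=7: 2446
  i=8: 6638   i=9: 4061     …   i=20: 4260
  i=21: 5563
Match at i=21, j=42: k = 21·88 + 42 = 1890.

1890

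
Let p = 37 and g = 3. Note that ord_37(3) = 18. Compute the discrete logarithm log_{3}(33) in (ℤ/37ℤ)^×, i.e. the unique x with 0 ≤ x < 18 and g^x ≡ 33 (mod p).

Successive powers of 3 modulo 37:
  3^0=1  3^1=3  3^2=9  3^3=27  3^4=7  3^5=21
  3^6=26  3^7=4  3^8=12  3^9=36  3^10=34  3^11=28
  3^12=10  3^13=30  3^14=16  3^15=11  3^16=33
So 3^16 ≡ 33 (mod 37), giving x = 16.

16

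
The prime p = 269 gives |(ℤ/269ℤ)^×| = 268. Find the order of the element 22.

The order of 22 must divide p − 1 = 268 = 2^2 · 67.
Divisors: 1, 2, 4, 67, 134, 268.
Check each in increasing order: 22^1 ≡ 22;  22^2 ≡ 215;  22^4 ≡ 226;  22^67 ≡ 82;  22^134 ≡ 268;  22^268 ≡ 1.
Smallest exponent giving 1 is 268.

268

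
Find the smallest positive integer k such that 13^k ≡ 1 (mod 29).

14

The order of 13 must divide p − 1 = 28 = 2^2 · 7.
Divisors: 1, 2, 4, 7, 14, 28.
Check each in increasing order: 13^1 ≡ 13;  13^2 ≡ 24;  13^4 ≡ 25;  13^7 ≡ 28;  13^14 ≡ 1.
Smallest exponent giving 1 is 14.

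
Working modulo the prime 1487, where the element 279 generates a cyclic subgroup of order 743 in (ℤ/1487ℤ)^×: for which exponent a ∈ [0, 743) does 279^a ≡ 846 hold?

Baby-step giant-step with m = ceil(sqrt(743)) = 28.
Baby table (279^j mod 1487 for j=0..27):
  0:1  1:279  2:517  3:4  4:1116  5:581  6:16  7:3
  8:837  9:64  10:12  11:374  12:256  13:48  14:9  15:1024
  16:192  17:36  18:1122  19:768  20:144  21:27  22:98  23:576
  24:108  25:392  26:817  27:432
Giant step factor: 279^(-28) ≡ 1230 (mod 1487).
Scan 846·1230^i mod 1487 for i = 0, 1, …:
  i=0: 846   i=1: 1167   i=2: 455   i=3: 538
  i=4: 25   i=5: 1010   i=6: 655   i=7: 1183
  i=8: 804   i=9: 65     …   i=24: 964
  i=25: 581
Match at i=25, j=5: a = 25·28 + 5 = 705.

705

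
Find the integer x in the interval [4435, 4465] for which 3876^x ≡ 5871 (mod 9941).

Compute 3876^4435 mod 9941 = 1621, then multiply by 3876 repeatedly:
  3876^4435=1621  3876^4436=284  3876^4437=7274  3876^4438=1348  3876^4439=5823
  3876^4440=3878  3876^4441=336  3876^4442=65  3876^4443=3415  3876^4444=5069
  3876^4445=4028  3876^4446=5158  3876^4447=1057  3876^4448=1240  3876^4449=4737
  3876^4450=9526  3876^4451=1902  3876^4452=5871
Found 5871 at exponent 4452.

4452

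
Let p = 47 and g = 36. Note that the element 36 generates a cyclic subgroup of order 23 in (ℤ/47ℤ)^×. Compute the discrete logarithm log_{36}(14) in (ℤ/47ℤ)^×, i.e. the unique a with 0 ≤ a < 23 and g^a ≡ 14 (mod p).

17

Successive powers of 36 modulo 47:
  36^0=1  36^1=36  36^2=27  36^3=32  36^4=24  36^5=18
  36^6=37  36^7=16  36^8=12  36^9=9  36^10=42  36^11=8
  36^12=6  36^13=28  36^14=21  36^15=4  36^16=3  36^17=14
So 36^17 ≡ 14 (mod 47), giving a = 17.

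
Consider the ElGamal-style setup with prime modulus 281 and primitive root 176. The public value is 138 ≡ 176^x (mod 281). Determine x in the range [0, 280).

58

Baby-step giant-step with m = ceil(sqrt(280)) = 17.
Baby table (176^j mod 281 for j=0..16):
  0:1  1:176  2:66  3:95  4:141  5:88  6:33  7:188
  8:211  9:44  10:157  11:94  12:246  13:22  14:219  15:47
  16:123
Giant step factor: 176^(-17) ≡ 230 (mod 281).
Scan 138·230^i mod 281 for i = 0, 1, …:
  i=0: 138   i=1: 268   i=2: 101   i=3: 188
Match at i=3, j=7: x = 3·17 + 7 = 58.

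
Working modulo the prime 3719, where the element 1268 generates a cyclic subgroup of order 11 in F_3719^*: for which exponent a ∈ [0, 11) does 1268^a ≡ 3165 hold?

8

Successive powers of 1268 modulo 3719:
  1268^0=1  1268^1=1268  1268^2=1216  1268^3=2222  1268^4=2213  1268^5=1958
  1268^6=2171  1268^7=768  1268^8=3165
So 1268^8 ≡ 3165 (mod 3719), giving a = 8.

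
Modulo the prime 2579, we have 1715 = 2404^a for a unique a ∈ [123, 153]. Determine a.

Compute 2404^123 mod 2579 = 1752, then multiply by 2404 repeatedly:
  2404^123=1752  2404^124=301  2404^125=1484  2404^126=779  2404^127=362
  2404^128=1125  2404^129=1708  2404^130=264  2404^131=222  2404^132=2414
  2404^133=506  2404^134=1715
Found 1715 at exponent 134.

134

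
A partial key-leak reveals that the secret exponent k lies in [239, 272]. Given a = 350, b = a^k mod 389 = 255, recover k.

263

Compute 350^239 mod 389 = 33, then multiply by 350 repeatedly:
  350^239=33  350^240=269  350^241=12  350^242=310  350^243=358
  350^244=42  350^245=307  350^246=86  350^247=147  350^248=102
  350^249=301  350^250=320  350^251=357  350^252=81  350^253=342
  350^254=277  350^255=89  350^256=30  350^257=386  350^258=117
  350^259=105  350^260=184  350^261=215  350^262=173  350^263=255
Found 255 at exponent 263.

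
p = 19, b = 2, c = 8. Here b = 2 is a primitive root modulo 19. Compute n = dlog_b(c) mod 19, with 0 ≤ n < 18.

3

Successive powers of 2 modulo 19:
  2^0=1  2^1=2  2^2=4  2^3=8
So 2^3 ≡ 8 (mod 19), giving n = 3.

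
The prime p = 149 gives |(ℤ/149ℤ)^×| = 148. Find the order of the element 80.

The order of 80 must divide p − 1 = 148 = 2^2 · 37.
Divisors: 1, 2, 4, 37, 74, 148.
Check each in increasing order: 80^1 ≡ 80;  80^2 ≡ 142;  80^4 ≡ 49;  80^37 ≡ 1.
Smallest exponent giving 1 is 37.

37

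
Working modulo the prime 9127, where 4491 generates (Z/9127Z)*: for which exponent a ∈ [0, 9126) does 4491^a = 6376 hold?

Baby-step giant-step with m = ceil(sqrt(9126)) = 96.
Baby table (4491^j mod 9127 for j=0..95):
  0:1  1:4491  2:7538  3:1115  4:5869  5:8030  6:1953  7:9003
  8:8990  9:5369  10:7772  11:2404  12:8250  13:4257  14:6249  15:7861
  16:515  17:3734  18:3095  19:8351  20:1498  21:919  22:1825  23:29
  24:2461  25:8681  26:4954  27:5915  28:4695  29:1875  30:5531  31:5154
  32:542  33:6340  34:5827  35:1948  36:4802  37:7808  38:8921  39:5808
  40:7889  41:7612  42:4877  43:6934  44:8397  45:7290  46:841  47:7480
  48:5320  49:6761  50:7249  51:8377  52:8740  53:5240  54:3434  55:6591
  56:1320  57:4697  58:1730  59:2353  60:7384  61:3153  62:4146  63:606
  64:1700  65:4528  66:292  67:6211  68:1489  69:6135  70:6999  71:8248
  72:4402  73:300  74:5631  75:7031  76:5928  77:8316  78:8599  79:1772
  80:8435  81:4535  82:4348  83:4215  84:167  85:1583  86:8447  87:3665
  88:3534  89:8468  90:6706  91:6673  92:4502  93:2177  94:1890  95:9007
Giant step factor: 4491^(-96) ≡ 8956 (mod 9127).
Scan 6376·8956^i mod 9127 for i = 0, 1, …:
  i=0: 6376   i=1: 4944   i=2: 3387   i=3: 4951
  i=4: 2190   i=5: 8844   i=6: 2758   i=7: 2986
  i=8: 506   i=9: 4744     …   i=16: 7604
  i=17: 4877
Match at i=17, j=42: a = 17·96 + 42 = 1674.

1674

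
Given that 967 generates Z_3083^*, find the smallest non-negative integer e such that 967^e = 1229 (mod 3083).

Baby-step giant-step with m = ceil(sqrt(3082)) = 56.
Baby table (967^j mod 3083 for j=0..55):
  0:1  1:967  2:940  3:2578  4:1862  5:82  6:2219  7:5
  8:1752  9:1617  10:558  11:61  12:410  13:1846  14:25  15:2594
  16:1919  17:2790  18:305  19:2050  20:3064  21:125  22:638  23:346
  24:1618  25:1525  26:1001  27:2988  28:625  29:107  30:1730  31:1924
  32:1459  33:1922  34:2608  35:42  36:535  37:2484  38:371  39:1129
  40:361  41:708  42:210  43:2675  44:88  45:1855  46:2562  47:1805
  48:457  49:1050  50:1043  51:440  52:26  53:478  54:2859  55:2285
Giant step factor: 967^(-56) ≡ 589 (mod 3083).
Scan 1229·589^i mod 3083 for i = 0, 1, …:
  i=0: 1229   i=1: 2459   i=2: 2424   i=3: 307
  i=4: 2009   i=5: 2512   i=6: 2811   i=7: 108
  i=8: 1952   i=9: 2852     …   i=23: 2288
  i=24: 361
Match at i=24, j=40: e = 24·56 + 40 = 1384.

1384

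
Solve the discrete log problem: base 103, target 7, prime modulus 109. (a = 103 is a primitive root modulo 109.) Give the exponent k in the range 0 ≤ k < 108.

40

Baby-step giant-step with m = ceil(sqrt(108)) = 11.
Baby table (103^j mod 109 for j=0..10):
  0:1  1:103  2:36  3:2  4:97  5:72  6:4  7:85
  8:35  9:8  10:61
Giant step factor: 103^(-11) ≡ 95 (mod 109).
Scan 7·95^i mod 109 for i = 0, 1, …:
  i=0: 7   i=1: 11   i=2: 64   i=3: 85
Match at i=3, j=7: k = 3·11 + 7 = 40.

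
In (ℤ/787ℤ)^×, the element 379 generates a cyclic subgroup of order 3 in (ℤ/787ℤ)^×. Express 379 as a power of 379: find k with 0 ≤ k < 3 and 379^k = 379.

1

Successive powers of 379 modulo 787:
  379^0=1  379^1=379
So 379^1 ≡ 379 (mod 787), giving k = 1.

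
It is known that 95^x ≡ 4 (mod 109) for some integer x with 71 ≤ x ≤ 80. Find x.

78

Compute 95^71 mod 109 = 98, then multiply by 95 repeatedly:
  95^71=98  95^72=45  95^73=24  95^74=100  95^75=17
  95^76=89  95^77=62  95^78=4
Found 4 at exponent 78.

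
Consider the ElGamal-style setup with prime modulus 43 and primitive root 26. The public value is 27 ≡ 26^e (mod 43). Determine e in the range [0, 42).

15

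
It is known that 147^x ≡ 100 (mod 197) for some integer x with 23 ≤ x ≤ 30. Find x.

24

Compute 147^23 mod 197 = 195, then multiply by 147 repeatedly:
  147^23=195  147^24=100
Found 100 at exponent 24.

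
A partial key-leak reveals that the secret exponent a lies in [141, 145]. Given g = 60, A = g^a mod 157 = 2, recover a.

141

Compute 60^141 mod 157 = 2, then multiply by 60 repeatedly:
  60^141=2
Found 2 at exponent 141.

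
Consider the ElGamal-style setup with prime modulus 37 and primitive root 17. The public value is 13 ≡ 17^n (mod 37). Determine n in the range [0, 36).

17

Successive powers of 17 modulo 37:
  17^0=1  17^1=17  17^2=30  17^3=29  17^4=12  17^5=19
  17^6=27  17^7=15  17^8=33  17^9=6  17^10=28  17^11=32
  17^12=26  17^13=35  17^14=3  17^15=14  17^16=16  17^17=13
So 17^17 ≡ 13 (mod 37), giving n = 17.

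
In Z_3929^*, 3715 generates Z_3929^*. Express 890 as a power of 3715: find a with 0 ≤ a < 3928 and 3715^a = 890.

2531

Baby-step giant-step with m = ceil(sqrt(3928)) = 63.
Baby table (3715^j mod 3929 for j=0..62):
  0:1  1:3715  2:2577  3:2511  4:919  5:3713  6:3005  7:1286
  8:3755  9:1875  10:3437  11:3134  12:1183  13:2223  14:3616  15:189
  16:2773  17:3786  18:3099  19:815  20:2395  21:2169  22:3385  23:2475
  24:765  25:1308  26:2976  27:3563  28:3673  29:3707  30:360  31:1540
  32:476  33:290  34:804  35:820  36:1325  37:3267  38:224  39:3141
  40:3614  41:617  42:1548  43:2693  44:1261  45:1247  46:314  47:3526
  48:3733  49:2654  50:1749  51:2898  52:610  53:3046  54:370  55:3329
  56:2672  57:1826  58:2136  59:2589  60:3872  61:411  62:2413
Giant step factor: 3715^(-63) ≡ 656 (mod 3929).
Scan 890·656^i mod 3929 for i = 0, 1, …:
  i=0: 890   i=1: 2348   i=2: 120   i=3: 140
  i=4: 1473   i=5: 3683   i=6: 3642   i=7: 320
  i=8: 1683   i=9: 3928     …   i=39: 2125
  i=40: 3134
Match at i=40, j=11: a = 40·63 + 11 = 2531.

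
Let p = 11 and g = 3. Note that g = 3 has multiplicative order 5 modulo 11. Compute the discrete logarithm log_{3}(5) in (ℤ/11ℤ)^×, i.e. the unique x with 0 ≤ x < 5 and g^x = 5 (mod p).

Successive powers of 3 modulo 11:
  3^0=1  3^1=3  3^2=9  3^3=5
So 3^3 ≡ 5 (mod 11), giving x = 3.

3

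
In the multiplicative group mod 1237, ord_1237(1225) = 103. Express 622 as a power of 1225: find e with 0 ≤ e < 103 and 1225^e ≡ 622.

59

Baby-step giant-step with m = ceil(sqrt(103)) = 11.
Baby table (1225^j mod 1237 for j=0..10):
  0:1  1:1225  2:144  3:746  4:944  5:1042  6:1103  7:371
  8:496  9:233  10:915
Giant step factor: 1225^(-11) ≡ 380 (mod 1237).
Scan 622·380^i mod 1237 for i = 0, 1, …:
  i=0: 622   i=1: 93   i=2: 704   i=3: 328
  i=4: 940   i=5: 944
Match at i=5, j=4: e = 5·11 + 4 = 59.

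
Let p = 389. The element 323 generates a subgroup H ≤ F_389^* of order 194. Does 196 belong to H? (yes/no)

yes

196 ∈ ⟨323⟩ iff 196^194 ≡ 1 (mod 389), since |⟨323⟩| = 194.
196^194 mod 389 = 1.
Since 1 = 1, 196 lies in the subgroup.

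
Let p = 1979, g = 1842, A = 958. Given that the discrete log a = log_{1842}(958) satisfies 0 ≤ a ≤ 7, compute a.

Compute 1842^0 mod 1979 = 1, then multiply by 1842 repeatedly:
  1842^0=1  1842^1=1842  1842^2=958
Found 958 at exponent 2.

2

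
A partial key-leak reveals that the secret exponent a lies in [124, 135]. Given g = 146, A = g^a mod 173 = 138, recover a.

128

Compute 146^124 mod 173 = 60, then multiply by 146 repeatedly:
  146^124=60  146^125=110  146^126=144  146^127=91  146^128=138
Found 138 at exponent 128.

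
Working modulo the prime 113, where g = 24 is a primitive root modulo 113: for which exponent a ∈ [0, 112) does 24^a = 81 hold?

100

Baby-step giant-step with m = ceil(sqrt(112)) = 11.
Baby table (24^j mod 113 for j=0..10):
  0:1  1:24  2:11  3:38  4:8  5:79  6:88  7:78
  8:64  9:67  10:26
Giant step factor: 24^(-11) ≡ 23 (mod 113).
Scan 81·23^i mod 113 for i = 0, 1, …:
  i=0: 81   i=1: 55   i=2: 22   i=3: 54
  i=4: 112   i=5: 90   i=6: 36   i=7: 37
  i=8: 60   i=9: 24
Match at i=9, j=1: a = 9·11 + 1 = 100.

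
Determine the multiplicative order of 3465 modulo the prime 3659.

The order of 3465 must divide p − 1 = 3658 = 2 · 31 · 59.
Divisors: 1, 2, 31, 59, 62, 118, 1829, 3658.
Check each in increasing order: 3465^1 ≡ 3465;  3465^2 ≡ 1046;  3465^31 ≡ 1011;  3465^59 ≡ 3327;  3465^62 ≡ 1260;  3465^118 ≡ 454;  3465^1829 ≡ 1.
Smallest exponent giving 1 is 1829.

1829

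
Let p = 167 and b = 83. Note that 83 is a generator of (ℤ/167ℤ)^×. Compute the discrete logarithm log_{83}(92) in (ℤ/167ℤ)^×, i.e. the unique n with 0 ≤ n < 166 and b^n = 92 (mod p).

147

Baby-step giant-step with m = ceil(sqrt(166)) = 13.
Baby table (83^j mod 167 for j=0..12):
  0:1  1:83  2:42  3:146  4:94  5:120  6:107  7:30
  8:152  9:91  10:38  11:148  12:93
Giant step factor: 83^(-13) ≡ 158 (mod 167).
Scan 92·158^i mod 167 for i = 0, 1, …:
  i=0: 92   i=1: 7   i=2: 104   i=3: 66
  i=4: 74   i=5: 2   i=6: 149   i=7: 162
  i=8: 45   i=9: 96   i=10: 138   i=11: 94
Match at i=11, j=4: n = 11·13 + 4 = 147.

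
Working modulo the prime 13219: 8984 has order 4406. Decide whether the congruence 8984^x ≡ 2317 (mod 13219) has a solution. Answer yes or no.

2317 ∈ ⟨8984⟩ iff 2317^4406 ≡ 1 (mod 13219), since |⟨8984⟩| = 4406.
2317^4406 mod 13219 = 5724.
Since 5724 ≠ 1, 2317 does not lie in the subgroup.

no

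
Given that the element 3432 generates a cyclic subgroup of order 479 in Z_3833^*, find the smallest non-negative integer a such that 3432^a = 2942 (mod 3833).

Baby-step giant-step with m = ceil(sqrt(479)) = 22.
Baby table (3432^j mod 3833 for j=0..21):
  0:1  1:3432  2:3648  3:1358  4:3561  5:1748  6:491  7:2425
  8:1157  9:3669  10:603  11:3509  12:3435  13:2445  14:803  15:3802
  16:932  17:1902  18:65  19:766  20:3307  21:111
Giant step factor: 3432^(-22) ≡ 2163 (mod 3833).
Scan 2942·2163^i mod 3833 for i = 0, 1, …:
  i=0: 2942   i=1: 766
Match at i=1, j=19: a = 1·22 + 19 = 41.

41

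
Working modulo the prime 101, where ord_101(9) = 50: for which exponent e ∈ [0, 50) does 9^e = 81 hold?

2

Baby-step giant-step with m = ceil(sqrt(50)) = 8.
Baby table (9^j mod 101 for j=0..7):
  0:1  1:9  2:81  3:22  4:97  5:65  6:80  7:13
Giant step factor: 9^(-8) ≡ 19 (mod 101).
Scan 81·19^i mod 101 for i = 0, 1, …:
  i=0: 81
Match at i=0, j=2: e = 0·8 + 2 = 2.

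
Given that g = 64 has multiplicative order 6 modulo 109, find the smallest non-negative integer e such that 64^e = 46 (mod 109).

5

Successive powers of 64 modulo 109:
  64^0=1  64^1=64  64^2=63  64^3=108  64^4=45  64^5=46
So 64^5 ≡ 46 (mod 109), giving e = 5.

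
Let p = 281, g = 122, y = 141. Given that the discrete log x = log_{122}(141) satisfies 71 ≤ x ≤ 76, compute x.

76

Compute 122^71 mod 281 = 3, then multiply by 122 repeatedly:
  122^71=3  122^72=85  122^73=254  122^74=78  122^75=243
  122^76=141
Found 141 at exponent 76.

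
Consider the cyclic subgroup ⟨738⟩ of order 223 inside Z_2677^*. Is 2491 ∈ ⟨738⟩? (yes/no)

yes

2491 ∈ ⟨738⟩ iff 2491^223 ≡ 1 (mod 2677), since |⟨738⟩| = 223.
2491^223 mod 2677 = 1.
Since 1 = 1, 2491 lies in the subgroup.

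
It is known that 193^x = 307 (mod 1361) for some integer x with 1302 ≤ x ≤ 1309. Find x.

1306

Compute 193^1302 mod 1361 = 511, then multiply by 193 repeatedly:
  193^1302=511  193^1303=631  193^1304=654  193^1305=1010  193^1306=307
Found 307 at exponent 1306.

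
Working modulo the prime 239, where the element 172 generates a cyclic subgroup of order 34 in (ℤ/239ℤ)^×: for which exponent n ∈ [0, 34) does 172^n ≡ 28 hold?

9

Successive powers of 172 modulo 239:
  172^0=1  172^1=172  172^2=187  172^3=138  172^4=75  172^5=233
  172^6=163  172^7=73  172^8=128  172^9=28
So 172^9 ≡ 28 (mod 239), giving n = 9.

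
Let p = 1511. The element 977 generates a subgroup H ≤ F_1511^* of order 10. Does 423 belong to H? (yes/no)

yes

⟨977⟩ has order 10; its elements mod 1511 are {1, 423, 534, 631, 743, 768, 880, 977, 1088, 1510}.
423 is in this set.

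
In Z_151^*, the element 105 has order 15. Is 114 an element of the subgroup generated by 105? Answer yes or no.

114 ∈ ⟨105⟩ iff 114^15 ≡ 1 (mod 151), since |⟨105⟩| = 15.
114^15 mod 151 = 132.
Since 132 ≠ 1, 114 does not lie in the subgroup.

no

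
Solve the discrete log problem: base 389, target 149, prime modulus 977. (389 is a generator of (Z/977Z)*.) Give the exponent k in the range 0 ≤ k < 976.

383

Baby-step giant-step with m = ceil(sqrt(976)) = 32.
Baby table (389^j mod 977 for j=0..31):
  0:1  1:389  2:863  3:596  4:295  5:446  6:565  7:937
  8:72  9:652  10:585  11:901  12:723  13:848  14:623  15:51
  16:299  17:48  18:109  19:390  20:275  21:482  22:891  23:741
  24:34  25:525  26:32  27:724  28:260  29:509  30:647  31:594
Giant step factor: 389^(-32) ≡ 89 (mod 977).
Scan 149·89^i mod 977 for i = 0, 1, …:
  i=0: 149   i=1: 560   i=2: 13   i=3: 180
  i=4: 388   i=5: 337   i=6: 683   i=7: 213
  i=8: 394   i=9: 871   i=10: 336   i=11: 594
Match at i=11, j=31: k = 11·32 + 31 = 383.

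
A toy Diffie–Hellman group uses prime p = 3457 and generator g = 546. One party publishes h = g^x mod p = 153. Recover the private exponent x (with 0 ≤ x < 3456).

543

Baby-step giant-step with m = ceil(sqrt(3456)) = 59.
Baby table (546^j mod 3457 for j=0..58):
  0:1  1:546  2:814  3:1948  4:2309  5:2366  6:2375  7:375
  8:787  9:1034  10:1073  11:1625  12:2258  13:2176  14:2345  15:1280
  16:566  17:1363  18:943  19:3242  20:148  21:1297  22:2934  23:1373
  24:2946  25:1011  26:2343  27:188  28:2395  29:924  30:3239  31:1967
  32:2312  33:547  34:1360  35:2762  36:800  37:1218  38:1284  39:2750
  40:1162  41:1821  42:2107  43:2698  44:426  45:977  46:1064  47:168
  48:1846  49:1929  50:2306  51:728  52:3390  53:1445  54:774  55:850
  56:862  57:500  58:3354
Giant step factor: 546^(-59) ≡ 3401 (mod 3457).
Scan 153·3401^i mod 3457 for i = 0, 1, …:
  i=0: 153   i=1: 1803   i=2: 2742   i=3: 2013
  i=4: 1353   i=5: 286   i=6: 1269   i=7: 1533
  i=8: 577   i=9: 2258
Match at i=9, j=12: x = 9·59 + 12 = 543.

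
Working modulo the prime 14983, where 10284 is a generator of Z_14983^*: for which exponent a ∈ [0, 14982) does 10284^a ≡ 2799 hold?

Baby-step giant-step with m = ceil(sqrt(14982)) = 123.
Baby table (10284^j mod 14983 for j=0..122):
  0:1  1:10284  2:10642  3:6496  4:10650  5:13853  6:5888  7:5889
  8:1190  9:11832  10:3345  11:13995  12:12865  13:3770  14:9659  15:10849
  16:7698  17:11043  18:10055  19:7937  20:11707  21:6383  22:2249  23:9947
  24:6007  25:1079  26:9016  27:5740  28:12123  29:14372  30:9336  31:360
  32:1439  33:10455  34:1212  35:13335  36:12724  37:7077  38:7437  39:8876
  40:4348  41:5560  42:3912  43:1653  44:8730  45:1184  46:10060  47:14408
  48:4985  49:8897  50:10550  51:4297  52:5481  53:558  54:14966  55:4968
  56:13865  57:9432  58:13729  59:4227  60:4785  61:4768  62:9736  63:8618
  64:3067  65:1813  66:6040  67:10825  68:610  69:10346  70:3981  71:7048
  72:8861  73:14901  74:10743  75:11353  76:6716  77:10697  78:2762  79:11623
  80:11541  81:7301  82:3671  83:10387  84:6101  85:8863  86:5503  87:2061
  88:9362  89:13033  90:8437  91:14538  92:8418  93:13921  94:999  95:10361
  96:8411  97:1865  98:1420  99:9838  100:8776  101:9775  102:5153  103:13564
  104:446  105:1866  106:11704  107:5497  108:289  109:5442  110:4023  111:4469
  112:6335  113:3056  114:8553  115:8842  116:14284  117:3324  118:7793  119:14128
  120:2201  121:10754  122:4613
Giant step factor: 10284^(-123) ≡ 846 (mod 14983).
Scan 2799·846^i mod 14983 for i = 0, 1, …:
  i=0: 2799   i=1: 640   i=2: 2052   i=3: 12947
  i=4: 589   i=5: 3855   i=6: 10019   i=7: 10679
  i=8: 14668   i=9: 3204     …   i=21: 11292
  i=22: 8861
Match at i=22, j=72: a = 22·123 + 72 = 2778.

2778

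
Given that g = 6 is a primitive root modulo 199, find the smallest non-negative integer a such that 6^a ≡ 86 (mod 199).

Baby-step giant-step with m = ceil(sqrt(198)) = 15.
Baby table (6^j mod 199 for j=0..14):
  0:1  1:6  2:36  3:17  4:102  5:15  6:90  7:142
  8:56  9:137  10:26  11:156  12:140  13:44  14:65
Giant step factor: 6^(-15) ≡ 174 (mod 199).
Scan 86·174^i mod 199 for i = 0, 1, …:
  i=0: 86   i=1: 39   i=2: 20   i=3: 97
  i=4: 162   i=5: 129   i=6: 158   i=7: 30
  i=8: 46   i=9: 44
Match at i=9, j=13: a = 9·15 + 13 = 148.

148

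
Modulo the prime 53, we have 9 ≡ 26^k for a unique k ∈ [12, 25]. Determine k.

18

Compute 26^12 mod 53 = 46, then multiply by 26 repeatedly:
  26^12=46  26^13=30  26^14=38  26^15=34  26^16=36
  26^17=35  26^18=9
Found 9 at exponent 18.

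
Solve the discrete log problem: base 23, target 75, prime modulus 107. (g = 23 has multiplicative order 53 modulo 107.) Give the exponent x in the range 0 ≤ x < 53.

30

Baby-step giant-step with m = ceil(sqrt(53)) = 8.
Baby table (23^j mod 107 for j=0..7):
  0:1  1:23  2:101  3:76  4:36  5:79  6:105  7:61
Giant step factor: 23^(-8) ≡ 9 (mod 107).
Scan 75·9^i mod 107 for i = 0, 1, …:
  i=0: 75   i=1: 33   i=2: 83   i=3: 105
Match at i=3, j=6: x = 3·8 + 6 = 30.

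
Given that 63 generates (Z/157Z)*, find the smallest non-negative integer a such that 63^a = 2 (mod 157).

Baby-step giant-step with m = ceil(sqrt(156)) = 13.
Baby table (63^j mod 157 for j=0..12):
  0:1  1:63  2:44  3:103  4:52  5:136  6:90  7:18
  8:35  9:7  10:127  11:151  12:93
Giant step factor: 63^(-13) ≡ 22 (mod 157).
Scan 2·22^i mod 157 for i = 0, 1, …:
  i=0: 2   i=1: 44
Match at i=1, j=2: a = 1·13 + 2 = 15.

15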